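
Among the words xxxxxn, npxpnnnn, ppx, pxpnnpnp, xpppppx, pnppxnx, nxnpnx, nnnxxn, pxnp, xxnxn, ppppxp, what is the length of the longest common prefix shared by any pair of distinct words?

Look for the deepest trie node that still has at least two words in its subtree.
e.g. "ppppxp" and "ppx" share the prefix "pp" of length 2; no pair shares a longer one.
Longest shared-prefix length: 2

2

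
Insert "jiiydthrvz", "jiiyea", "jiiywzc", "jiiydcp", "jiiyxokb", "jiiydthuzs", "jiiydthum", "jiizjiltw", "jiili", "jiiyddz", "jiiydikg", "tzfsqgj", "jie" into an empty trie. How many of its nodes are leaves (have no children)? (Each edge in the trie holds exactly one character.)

13

Leaves are exactly the stored words that no other stored word extends.
Those words: "jie", "jiili", "jiiydcp", "jiiyddz", "jiiydikg", "jiiydthrvz", "jiiydthum", "jiiydthuzs", "jiiyea", "jiiywzc", "jiiyxokb", "jiizjiltw", "tzfsqgj"
Leaf count: 13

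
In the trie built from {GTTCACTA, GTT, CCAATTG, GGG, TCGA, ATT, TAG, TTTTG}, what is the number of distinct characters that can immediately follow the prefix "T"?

3

Walk "T" from the root, arriving at one node.
Distinct next characters after "T": A, C, T.
That node has 3 child edges.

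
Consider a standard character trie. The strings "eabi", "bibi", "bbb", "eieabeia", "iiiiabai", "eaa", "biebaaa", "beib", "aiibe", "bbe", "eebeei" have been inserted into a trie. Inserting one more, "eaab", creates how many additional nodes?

Walking "eaab" from the root, the first 3 characters ("eaa") follow existing edges; "b" is the first miss.
Each of the 1 remaining characters creates one node.

1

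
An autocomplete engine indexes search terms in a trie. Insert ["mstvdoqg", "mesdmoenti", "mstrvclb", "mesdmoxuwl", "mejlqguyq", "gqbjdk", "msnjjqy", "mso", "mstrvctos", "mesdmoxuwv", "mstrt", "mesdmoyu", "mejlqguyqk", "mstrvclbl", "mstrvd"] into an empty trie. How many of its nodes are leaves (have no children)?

13

A leaf is a node with no children — equivalently, the end of a word that is not a proper prefix of any other stored word.
Those words: "gqbjdk", "mejlqguyqk", "mesdmoenti", "mesdmoxuwl", "mesdmoxuwv", "mesdmoyu", "msnjjqy", "mso", "mstrt", "mstrvclbl", "mstrvctos", "mstrvd", "mstvdoqg"
Leaf count: 13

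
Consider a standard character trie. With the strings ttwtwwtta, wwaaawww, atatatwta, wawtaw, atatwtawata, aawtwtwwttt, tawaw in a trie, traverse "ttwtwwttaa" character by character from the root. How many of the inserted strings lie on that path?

1

Walk "ttwtwwttaa" from the root; an end-of-word marker is hit whenever a stored word is a prefix of "ttwtwwttaa".
Prefixes of the query that are stored words: "ttwtwwtta"
Count: 1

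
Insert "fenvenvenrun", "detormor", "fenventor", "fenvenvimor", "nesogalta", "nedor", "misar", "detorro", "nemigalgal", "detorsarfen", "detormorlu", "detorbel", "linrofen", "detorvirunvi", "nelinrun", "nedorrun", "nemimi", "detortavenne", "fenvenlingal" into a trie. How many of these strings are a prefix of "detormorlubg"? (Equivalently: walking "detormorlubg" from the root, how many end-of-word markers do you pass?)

Check each prefix of "detormorlubg" against the stored set — each match is an end-marker on the path.
Prefixes of the query that are stored words: "detormor", "detormorlu"
Count: 2

2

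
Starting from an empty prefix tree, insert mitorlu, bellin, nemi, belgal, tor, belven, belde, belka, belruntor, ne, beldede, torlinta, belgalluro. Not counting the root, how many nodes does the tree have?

Insert word by word; a character creates a node only if that edge doesn't already exist:
  "mitorlu" → 7 new (m, i, t, o, r, l, u)
  "bellin" → 6 new (b, e, l, l, i, n)
  "nemi" → 4 new (n, e, m, i)
  "belgal" → prefix "bel" already present; 3 new (g, a, l)
  "tor" → 3 new (t, o, r)
  "belven" → prefix "bel" already present; 3 new (v, e, n)
  "belde" → prefix "bel" already present; 2 new (d, e)
  "belka" → prefix "bel" already present; 2 new (k, a)
  "belruntor" → prefix "bel" already present; 6 new (r, u, n, t, o, r)
  "ne" → prefix "ne" already present; 0 new (none)
  "beldede" → prefix "belde" already present; 2 new (d, e)
  "torlinta" → prefix "tor" already present; 5 new (l, i, n, t, a)
  "belgalluro" → prefix "belgal" already present; 4 new (l, u, r, o)
Total nodes = 7 + 6 + 4 + 3 + 3 + 3 + 2 + 2 + 6 + 0 + 2 + 5 + 4 = 47

47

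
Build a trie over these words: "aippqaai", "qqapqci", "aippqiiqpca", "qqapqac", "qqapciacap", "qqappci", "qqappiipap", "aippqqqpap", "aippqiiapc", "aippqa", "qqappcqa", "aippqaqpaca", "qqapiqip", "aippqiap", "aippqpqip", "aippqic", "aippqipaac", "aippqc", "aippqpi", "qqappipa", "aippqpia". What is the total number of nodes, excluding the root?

72

Insert word by word; a character creates a node only if that edge doesn't already exist:
  "aippqaai" → 8 new (a, i, p, p, q, a, a, i)
  "qqapqci" → 7 new (q, q, a, p, q, c, i)
  "aippqiiqpca" → prefix "aippq" already present; 6 new (i, i, q, p, c, a)
  "qqapqac" → prefix "qqapq" already present; 2 new (a, c)
  "qqapciacap" → prefix "qqap" already present; 6 new (c, i, a, c, a, p)
  "qqappci" → prefix "qqap" already present; 3 new (p, c, i)
  "qqappiipap" → prefix "qqapp" already present; 5 new (i, i, p, a, p)
  "aippqqqpap" → prefix "aippq" already present; 5 new (q, q, p, a, p)
  "aippqiiapc" → prefix "aippqii" already present; 3 new (a, p, c)
  "aippqa" → prefix "aippqa" already present; 0 new (none)
  "qqappcqa" → prefix "qqappc" already present; 2 new (q, a)
  "aippqaqpaca" → prefix "aippqa" already present; 5 new (q, p, a, c, a)
  "qqapiqip" → prefix "qqap" already present; 4 new (i, q, i, p)
  "aippqiap" → prefix "aippqi" already present; 2 new (a, p)
  "aippqpqip" → prefix "aippq" already present; 4 new (p, q, i, p)
  "aippqic" → prefix "aippqi" already present; 1 new (c)
  "aippqipaac" → prefix "aippqi" already present; 4 new (p, a, a, c)
  "aippqc" → prefix "aippq" already present; 1 new (c)
  "aippqpi" → prefix "aippqp" already present; 1 new (i)
  "qqappipa" → prefix "qqappi" already present; 2 new (p, a)
  "aippqpia" → prefix "aippqpi" already present; 1 new (a)
Total nodes = 8 + 7 + 6 + 2 + 6 + 3 + 5 + 5 + 3 + 0 + 2 + 5 + 4 + 2 + 4 + 1 + 4 + 1 + 1 + 2 + 1 = 72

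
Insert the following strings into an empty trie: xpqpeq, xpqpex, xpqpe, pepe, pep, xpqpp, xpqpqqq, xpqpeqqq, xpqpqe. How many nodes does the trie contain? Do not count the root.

18

Trie structure (* marks end of a word):
(root)
├─ p
│  └─ e
│     └─ p *
│        └─ e *
└─ x
   └─ p
      └─ q
         └─ p
            ├─ e *
            │  ├─ q *
            │  │  └─ q
            │  │     └─ q *
            │  └─ x *
            ├─ p *
            └─ q
               ├─ e *
               └─ q
                  └─ q *
Counting every labelled node above: 18.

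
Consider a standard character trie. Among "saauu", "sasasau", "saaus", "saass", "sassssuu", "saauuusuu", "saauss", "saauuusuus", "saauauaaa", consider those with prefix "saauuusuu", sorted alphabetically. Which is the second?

Words with prefix "saauuusuu", in lexicographic order: "saauuusuu", "saauuusuus"
Position 2: saauuusuus

saauuusuus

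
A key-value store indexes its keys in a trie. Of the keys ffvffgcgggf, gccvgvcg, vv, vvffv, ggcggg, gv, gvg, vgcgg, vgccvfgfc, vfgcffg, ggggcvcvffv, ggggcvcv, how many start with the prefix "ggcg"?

1

Walk to "ggcg"; the words in its subtree are exactly those with that prefix.
Matches: "ggcggg"
Count: 1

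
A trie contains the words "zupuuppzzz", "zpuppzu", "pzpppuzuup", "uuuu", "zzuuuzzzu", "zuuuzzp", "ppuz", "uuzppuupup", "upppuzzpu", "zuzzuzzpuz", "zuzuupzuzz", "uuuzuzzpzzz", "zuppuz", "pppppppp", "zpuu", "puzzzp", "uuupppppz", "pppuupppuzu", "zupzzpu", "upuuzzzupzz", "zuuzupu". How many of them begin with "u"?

6

Filter for entries beginning with "u":
Matches: "upppuzzpu", "upuuzzzupzz", "uuupppppz", "uuuu", "uuuzuzzpzzz", "uuzppuupup"
Count: 6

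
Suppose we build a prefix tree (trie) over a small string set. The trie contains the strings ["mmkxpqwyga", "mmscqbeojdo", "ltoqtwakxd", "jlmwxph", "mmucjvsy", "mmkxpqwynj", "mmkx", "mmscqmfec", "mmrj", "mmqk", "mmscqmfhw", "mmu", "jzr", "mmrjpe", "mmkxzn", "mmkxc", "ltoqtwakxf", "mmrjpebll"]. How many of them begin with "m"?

14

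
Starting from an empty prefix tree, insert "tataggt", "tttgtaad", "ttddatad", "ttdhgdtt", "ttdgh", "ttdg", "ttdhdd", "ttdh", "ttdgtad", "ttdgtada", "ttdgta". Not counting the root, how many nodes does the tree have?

33

Count nodes per top-level branch (shared prefixes stored once):
  't'-branch (tataggt, ttddatad, ttdg, ttdgh, ttdgta, ttdgtad, ttdgtada, ttdh, ttdhdd, ttdhgdtt, tttgtaad): 33 nodes
Sum: 33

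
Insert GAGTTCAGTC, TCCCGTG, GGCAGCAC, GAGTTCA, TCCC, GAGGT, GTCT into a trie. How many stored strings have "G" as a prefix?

5

Traverse to the node for "G", then collect every word in that subtree.
Words under "G": GAGGT, GAGTTCA, GAGTTCAGTC, GGCAGCAC, GTCT
Count: 5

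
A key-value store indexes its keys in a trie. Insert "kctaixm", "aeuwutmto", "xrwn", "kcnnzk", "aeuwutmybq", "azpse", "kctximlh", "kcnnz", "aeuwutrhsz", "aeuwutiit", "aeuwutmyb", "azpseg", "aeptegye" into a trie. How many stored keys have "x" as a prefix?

Walk to "x"; the words in its subtree are exactly those with that prefix.
Matches: "xrwn"
Count: 1

1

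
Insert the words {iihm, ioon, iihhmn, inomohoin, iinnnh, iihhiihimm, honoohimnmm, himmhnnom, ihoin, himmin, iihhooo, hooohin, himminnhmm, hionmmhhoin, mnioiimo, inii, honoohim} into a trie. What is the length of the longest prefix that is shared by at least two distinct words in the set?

8

The deepest shared node is where two words last agree before diverging.
"honoohim" and "honoohimnmm" agree on "honoohim" (8 characters) before diverging; nothing deeper is shared.
Longest shared-prefix length: 8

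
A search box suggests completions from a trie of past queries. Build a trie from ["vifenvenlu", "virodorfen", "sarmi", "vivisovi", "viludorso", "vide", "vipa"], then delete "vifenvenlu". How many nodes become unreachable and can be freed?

Walk "vifenvenlu" from the leaf back toward the root, removing each node that no remaining word uses.
The suffix "fenvenlu" (8 nodes) is used only by "vifenvenlu"; the node for "vi" still has the child "r", so pruning stops there.
Nodes removed: 8

8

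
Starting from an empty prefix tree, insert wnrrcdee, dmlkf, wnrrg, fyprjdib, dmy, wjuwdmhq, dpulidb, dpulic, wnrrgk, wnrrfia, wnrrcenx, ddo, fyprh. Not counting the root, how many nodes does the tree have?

47

Insert word by word; a character creates a node only if that edge doesn't already exist:
  "wnrrcdee" → 8 new (w, n, r, r, c, d, e, e)
  "dmlkf" → 5 new (d, m, l, k, f)
  "wnrrg" → prefix "wnrr" already present; 1 new (g)
  "fyprjdib" → 8 new (f, y, p, r, j, d, i, b)
  "dmy" → prefix "dm" already present; 1 new (y)
  "wjuwdmhq" → prefix "w" already present; 7 new (j, u, w, d, m, h, q)
  "dpulidb" → prefix "d" already present; 6 new (p, u, l, i, d, b)
  "dpulic" → prefix "dpuli" already present; 1 new (c)
  "wnrrgk" → prefix "wnrrg" already present; 1 new (k)
  "wnrrfia" → prefix "wnrr" already present; 3 new (f, i, a)
  "wnrrcenx" → prefix "wnrrc" already present; 3 new (e, n, x)
  "ddo" → prefix "d" already present; 2 new (d, o)
  "fyprh" → prefix "fypr" already present; 1 new (h)
Total nodes = 8 + 5 + 1 + 8 + 1 + 7 + 6 + 1 + 1 + 3 + 3 + 2 + 1 = 47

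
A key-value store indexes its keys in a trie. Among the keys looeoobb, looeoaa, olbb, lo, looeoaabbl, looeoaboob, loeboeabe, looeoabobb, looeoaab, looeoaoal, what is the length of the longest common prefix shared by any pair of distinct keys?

8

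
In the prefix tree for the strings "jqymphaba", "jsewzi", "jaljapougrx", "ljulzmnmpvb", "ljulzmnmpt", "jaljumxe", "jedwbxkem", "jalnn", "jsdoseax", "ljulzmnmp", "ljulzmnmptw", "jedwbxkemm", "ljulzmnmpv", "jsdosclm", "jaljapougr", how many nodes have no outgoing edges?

A leaf is a node with no children — equivalently, the end of a word that is not a proper prefix of any other stored word.
Those words: "jaljapougrx", "jaljumxe", "jalnn", "jedwbxkemm", "jqymphaba", "jsdosclm", "jsdoseax", "jsewzi", "ljulzmnmptw", "ljulzmnmpvb"
Leaf count: 10

10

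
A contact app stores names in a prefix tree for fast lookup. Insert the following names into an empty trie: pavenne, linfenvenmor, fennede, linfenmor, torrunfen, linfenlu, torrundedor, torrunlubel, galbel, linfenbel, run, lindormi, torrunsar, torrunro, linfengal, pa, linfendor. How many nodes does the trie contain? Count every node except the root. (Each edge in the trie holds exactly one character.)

78

Insert word by word; a character creates a node only if that edge doesn't already exist:
  "pavenne" → 7 new (p, a, v, e, n, n, e)
  "linfenvenmor" → 12 new (l, i, n, f, e, n, v, e, n, m, o, r)
  "fennede" → 7 new (f, e, n, n, e, d, e)
  "linfenmor" → prefix "linfen" already present; 3 new (m, o, r)
  "torrunfen" → 9 new (t, o, r, r, u, n, f, e, n)
  "linfenlu" → prefix "linfen" already present; 2 new (l, u)
  "torrundedor" → prefix "torrun" already present; 5 new (d, e, d, o, r)
  "torrunlubel" → prefix "torrun" already present; 5 new (l, u, b, e, l)
  "galbel" → 6 new (g, a, l, b, e, l)
  "linfenbel" → prefix "linfen" already present; 3 new (b, e, l)
  "run" → 3 new (r, u, n)
  "lindormi" → prefix "lin" already present; 5 new (d, o, r, m, i)
  "torrunsar" → prefix "torrun" already present; 3 new (s, a, r)
  "torrunro" → prefix "torrun" already present; 2 new (r, o)
  "linfengal" → prefix "linfen" already present; 3 new (g, a, l)
  "pa" → prefix "pa" already present; 0 new (none)
  "linfendor" → prefix "linfen" already present; 3 new (d, o, r)
Total nodes = 7 + 12 + 7 + 3 + 9 + 2 + 5 + 5 + 6 + 3 + 3 + 5 + 3 + 2 + 3 + 0 + 3 = 78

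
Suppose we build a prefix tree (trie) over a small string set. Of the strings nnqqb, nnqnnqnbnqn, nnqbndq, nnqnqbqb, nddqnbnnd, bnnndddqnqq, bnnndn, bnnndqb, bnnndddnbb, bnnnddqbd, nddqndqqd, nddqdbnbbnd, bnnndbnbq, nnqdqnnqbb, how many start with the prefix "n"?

8

Traverse to the node for "n", then collect every word in that subtree.
Matches: "nddqdbnbbnd", "nddqnbnnd", "nddqndqqd", "nnqbndq", "nnqdqnnqbb", "nnqnnqnbnqn", "nnqnqbqb", "nnqqb"
Count: 8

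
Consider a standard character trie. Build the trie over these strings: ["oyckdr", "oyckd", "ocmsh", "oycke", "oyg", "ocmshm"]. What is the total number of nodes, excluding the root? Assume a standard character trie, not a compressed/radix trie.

Count nodes per top-level branch (shared prefixes stored once):
  'o'-branch (ocmsh, ocmshm, oyckd, oyckdr, oycke, oyg): 13 nodes
Sum: 13

13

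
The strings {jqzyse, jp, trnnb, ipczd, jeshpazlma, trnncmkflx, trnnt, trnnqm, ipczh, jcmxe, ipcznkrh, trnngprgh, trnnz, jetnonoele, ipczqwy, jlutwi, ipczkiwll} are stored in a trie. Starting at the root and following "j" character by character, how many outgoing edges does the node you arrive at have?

The children of the "j" node are the distinct next characters among strings starting with "j".
Characters that immediately follow "j" among the stored strings: {c, e, l, p, q}.
That node has 5 child edges.

5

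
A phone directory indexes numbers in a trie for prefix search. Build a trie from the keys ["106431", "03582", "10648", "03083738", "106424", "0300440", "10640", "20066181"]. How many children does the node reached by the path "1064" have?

4

Walk "1064" from the root, arriving at one node.
Distinct next characters after "1064": 0, 2, 3, 8.
That node has 4 child edges.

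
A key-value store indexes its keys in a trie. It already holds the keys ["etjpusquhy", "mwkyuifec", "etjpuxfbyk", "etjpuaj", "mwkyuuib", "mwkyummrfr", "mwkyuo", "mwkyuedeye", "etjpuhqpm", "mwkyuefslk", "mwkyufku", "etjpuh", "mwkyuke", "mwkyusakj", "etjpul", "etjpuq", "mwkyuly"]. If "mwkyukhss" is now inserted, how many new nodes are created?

3

Walking "mwkyukhss" from the root, the first 6 characters ("mwkyuk") follow existing edges; "h" is the first miss.
New nodes needed: |"mwkyukhss"| − 6 = 9 − 6 = 3.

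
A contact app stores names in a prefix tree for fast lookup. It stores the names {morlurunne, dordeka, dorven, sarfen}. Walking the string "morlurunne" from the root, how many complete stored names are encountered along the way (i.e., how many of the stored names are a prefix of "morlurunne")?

1

Traverse "morlurunne" character by character; count nodes along the way that are marked as word ends.
Prefixes of the query that are stored words: "morlurunne"
Count: 1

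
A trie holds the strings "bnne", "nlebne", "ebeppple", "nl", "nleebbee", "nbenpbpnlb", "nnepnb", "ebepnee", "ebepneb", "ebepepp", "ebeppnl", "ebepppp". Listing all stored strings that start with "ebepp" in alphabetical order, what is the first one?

ebeppnl

Words with prefix "ebepp", in lexicographic order: "ebeppnl", "ebeppple", "ebepppp"
Position 1: ebeppnl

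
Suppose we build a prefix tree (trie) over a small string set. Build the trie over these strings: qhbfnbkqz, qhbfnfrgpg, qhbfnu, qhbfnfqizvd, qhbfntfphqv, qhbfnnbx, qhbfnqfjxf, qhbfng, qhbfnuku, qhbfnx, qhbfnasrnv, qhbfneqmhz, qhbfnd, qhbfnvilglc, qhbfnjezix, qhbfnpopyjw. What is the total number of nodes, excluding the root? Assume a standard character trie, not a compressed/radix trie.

66

Insert word by word; a character creates a node only if that edge doesn't already exist:
  "qhbfnbkqz" → 9 new (q, h, b, f, n, b, k, q, z)
  "qhbfnfrgpg" → prefix "qhbfn" already present; 5 new (f, r, g, p, g)
  "qhbfnu" → prefix "qhbfn" already present; 1 new (u)
  "qhbfnfqizvd" → prefix "qhbfnf" already present; 5 new (q, i, z, v, d)
  "qhbfntfphqv" → prefix "qhbfn" already present; 6 new (t, f, p, h, q, v)
  "qhbfnnbx" → prefix "qhbfn" already present; 3 new (n, b, x)
  "qhbfnqfjxf" → prefix "qhbfn" already present; 5 new (q, f, j, x, f)
  "qhbfng" → prefix "qhbfn" already present; 1 new (g)
  "qhbfnuku" → prefix "qhbfnu" already present; 2 new (k, u)
  "qhbfnx" → prefix "qhbfn" already present; 1 new (x)
  "qhbfnasrnv" → prefix "qhbfn" already present; 5 new (a, s, r, n, v)
  "qhbfneqmhz" → prefix "qhbfn" already present; 5 new (e, q, m, h, z)
  "qhbfnd" → prefix "qhbfn" already present; 1 new (d)
  "qhbfnvilglc" → prefix "qhbfn" already present; 6 new (v, i, l, g, l, c)
  "qhbfnjezix" → prefix "qhbfn" already present; 5 new (j, e, z, i, x)
  "qhbfnpopyjw" → prefix "qhbfn" already present; 6 new (p, o, p, y, j, w)
Total nodes = 9 + 5 + 1 + 5 + 6 + 3 + 5 + 1 + 2 + 1 + 5 + 5 + 1 + 6 + 5 + 6 = 66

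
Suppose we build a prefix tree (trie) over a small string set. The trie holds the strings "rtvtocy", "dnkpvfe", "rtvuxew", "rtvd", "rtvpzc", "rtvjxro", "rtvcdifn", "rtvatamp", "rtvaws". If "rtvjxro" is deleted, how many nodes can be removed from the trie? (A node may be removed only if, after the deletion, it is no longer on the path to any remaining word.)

After clearing the end-marker at "rtvjxro", prune upward until reaching a node still needed by another word.
The suffix "jxro" (4 nodes) is used only by "rtvjxro"; the node for "rtv" still has the child "t", so pruning stops there.
Nodes removed: 4

4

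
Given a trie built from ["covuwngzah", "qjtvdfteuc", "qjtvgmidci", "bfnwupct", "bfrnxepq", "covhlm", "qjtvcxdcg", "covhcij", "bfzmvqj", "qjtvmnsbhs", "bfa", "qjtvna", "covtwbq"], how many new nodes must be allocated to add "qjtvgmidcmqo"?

Walking "qjtvgmidcmqo" from the root, the first 9 characters ("qjtvgmidc") follow existing edges; "m" is the first miss.
So 12 − 9 = 3 new nodes.

3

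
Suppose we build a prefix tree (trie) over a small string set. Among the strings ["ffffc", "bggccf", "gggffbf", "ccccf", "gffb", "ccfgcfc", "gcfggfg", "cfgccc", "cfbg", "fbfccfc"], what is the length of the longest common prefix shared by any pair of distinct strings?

2

Look for the deepest trie node that still has at least two words in its subtree.
e.g. "ccccf" and "ccfgcfc" share the prefix "cc" of length 2; no pair shares a longer one.
Longest shared-prefix length: 2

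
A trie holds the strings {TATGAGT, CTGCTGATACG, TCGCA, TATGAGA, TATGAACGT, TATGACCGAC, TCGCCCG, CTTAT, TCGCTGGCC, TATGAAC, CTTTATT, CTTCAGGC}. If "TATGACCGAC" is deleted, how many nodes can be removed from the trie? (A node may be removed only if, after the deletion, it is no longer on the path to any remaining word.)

After clearing the end-marker at "TATGACCGAC", prune upward until reaching a node still needed by another word.
The suffix "CCGAC" (5 nodes) is used only by "TATGACCGAC"; the node for "TATGA" still has the child "G", so pruning stops there.
Nodes removed: 5

5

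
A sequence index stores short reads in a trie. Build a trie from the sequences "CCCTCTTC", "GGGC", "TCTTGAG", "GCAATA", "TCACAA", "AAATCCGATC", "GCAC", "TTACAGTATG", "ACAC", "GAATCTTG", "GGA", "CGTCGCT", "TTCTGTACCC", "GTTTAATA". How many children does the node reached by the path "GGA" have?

0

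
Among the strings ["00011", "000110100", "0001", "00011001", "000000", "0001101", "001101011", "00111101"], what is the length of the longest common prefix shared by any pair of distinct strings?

7

Equivalently: take the maximum, over all pairs, of their longest common prefix length.
"0001101" and "000110100" agree on "0001101" (7 characters) before diverging; nothing deeper is shared.
Longest shared-prefix length: 7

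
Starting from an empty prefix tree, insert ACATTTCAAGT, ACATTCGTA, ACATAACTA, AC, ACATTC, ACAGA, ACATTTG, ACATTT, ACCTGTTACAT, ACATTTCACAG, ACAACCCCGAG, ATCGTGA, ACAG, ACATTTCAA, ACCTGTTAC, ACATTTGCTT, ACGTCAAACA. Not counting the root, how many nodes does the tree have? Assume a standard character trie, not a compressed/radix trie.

For each word, the new-node count is its length minus the longest prefix already in the trie:
  "ACATTTCAAGT" → 11 new (A, C, A, T, T, T, C, A, A, G, T)
  "ACATTCGTA" → prefix "ACATT" already present; 4 new (C, G, T, A)
  "ACATAACTA" → prefix "ACAT" already present; 5 new (A, A, C, T, A)
  "AC" → prefix "AC" already present; 0 new (none)
  "ACATTC" → prefix "ACATTC" already present; 0 new (none)
  "ACAGA" → prefix "ACA" already present; 2 new (G, A)
  "ACATTTG" → prefix "ACATTT" already present; 1 new (G)
  "ACATTT" → prefix "ACATTT" already present; 0 new (none)
  "ACCTGTTACAT" → prefix "AC" already present; 9 new (C, T, G, T, T, A, C, A, T)
  "ACATTTCACAG" → prefix "ACATTTCA" already present; 3 new (C, A, G)
  "ACAACCCCGAG" → prefix "ACA" already present; 8 new (A, C, C, C, C, G, A, G)
  "ATCGTGA" → prefix "A" already present; 6 new (T, C, G, T, G, A)
  "ACAG" → prefix "ACAG" already present; 0 new (none)
  "ACATTTCAA" → prefix "ACATTTCAA" already present; 0 new (none)
  "ACCTGTTAC" → prefix "ACCTGTTAC" already present; 0 new (none)
  "ACATTTGCTT" → prefix "ACATTTG" already present; 3 new (C, T, T)
  "ACGTCAAACA" → prefix "AC" already present; 8 new (G, T, C, A, A, A, C, A)
Total nodes = 11 + 4 + 5 + 0 + 0 + 2 + 1 + 0 + 9 + 3 + 8 + 6 + 0 + 0 + 0 + 3 + 8 = 60

60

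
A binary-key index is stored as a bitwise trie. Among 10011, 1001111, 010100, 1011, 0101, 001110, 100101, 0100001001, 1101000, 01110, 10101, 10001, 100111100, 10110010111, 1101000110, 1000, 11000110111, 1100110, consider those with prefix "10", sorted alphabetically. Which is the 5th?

1001111

Filter for "10…" and sort: "1000", "10001", "100101", "10011", "1001111", "100111100", "10101", "1011", "10110010111"
The 5th is 1001111.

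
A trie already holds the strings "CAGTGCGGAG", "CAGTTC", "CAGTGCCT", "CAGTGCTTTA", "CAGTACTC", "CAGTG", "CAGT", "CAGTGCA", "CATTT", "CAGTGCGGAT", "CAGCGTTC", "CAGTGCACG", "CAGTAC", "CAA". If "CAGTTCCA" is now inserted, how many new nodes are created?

Walking "CAGTTCCA" from the root, the first 6 characters ("CAGTTC") follow existing edges; "C" is the first miss.
New nodes needed: |"CAGTTCCA"| − 6 = 8 − 6 = 2.

2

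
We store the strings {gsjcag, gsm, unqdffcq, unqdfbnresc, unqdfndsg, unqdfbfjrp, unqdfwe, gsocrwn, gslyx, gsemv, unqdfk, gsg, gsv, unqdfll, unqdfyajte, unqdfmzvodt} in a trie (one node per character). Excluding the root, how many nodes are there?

Count nodes per top-level branch (shared prefixes stored once):
  'g'-branch (gsemv, gsg, gsjcag, gslyx, gsm, gsocrwn, gsv): 20 nodes
  'u'-branch (unqdfbfjrp, unqdfbnresc, unqdffcq, unqdfk, unqdfll, unqdfmzvodt, unqdfndsg, unqdfwe, unqdfyajte): 38 nodes
Sum: 58

58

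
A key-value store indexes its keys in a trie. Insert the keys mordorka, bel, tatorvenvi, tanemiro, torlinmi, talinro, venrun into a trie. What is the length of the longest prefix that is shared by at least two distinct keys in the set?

2

The deepest shared node is where two words last agree before diverging.
e.g. "talinro" and "tanemiro" share the prefix "ta" of length 2; no pair shares a longer one.
Longest shared-prefix length: 2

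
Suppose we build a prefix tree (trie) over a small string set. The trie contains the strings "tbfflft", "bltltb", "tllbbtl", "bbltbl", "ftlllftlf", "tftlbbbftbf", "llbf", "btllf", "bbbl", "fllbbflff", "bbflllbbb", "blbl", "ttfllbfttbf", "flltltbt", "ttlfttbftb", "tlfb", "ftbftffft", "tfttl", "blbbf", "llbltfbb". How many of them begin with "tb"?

Filter for entries beginning with "tb":
Matches: "tbfflft"
Count: 1

1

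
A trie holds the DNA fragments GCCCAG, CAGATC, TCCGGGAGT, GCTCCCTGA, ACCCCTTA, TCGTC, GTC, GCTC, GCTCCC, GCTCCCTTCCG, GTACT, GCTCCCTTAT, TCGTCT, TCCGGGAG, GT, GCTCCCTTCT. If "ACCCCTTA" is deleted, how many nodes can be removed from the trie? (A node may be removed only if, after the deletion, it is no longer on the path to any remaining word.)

After clearing the end-marker at "ACCCCTTA", prune upward until reaching a node still needed by another word.
No other word shares any prefix with "ACCCCTTA", so all 8 of its nodes go.
Nodes removed: 8

8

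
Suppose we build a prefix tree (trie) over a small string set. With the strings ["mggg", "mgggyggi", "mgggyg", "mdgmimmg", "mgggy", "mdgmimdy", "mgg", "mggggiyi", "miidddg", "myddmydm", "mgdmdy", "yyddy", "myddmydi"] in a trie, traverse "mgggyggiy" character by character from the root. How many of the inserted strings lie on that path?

Walk "mgggyggiy" from the root; an end-of-word marker is hit whenever a stored word is a prefix of "mgggyggiy".
Prefixes of the query that are stored words: "mgg", "mggg", "mgggy", "mgggyg", "mgggyggi"
Count: 5

5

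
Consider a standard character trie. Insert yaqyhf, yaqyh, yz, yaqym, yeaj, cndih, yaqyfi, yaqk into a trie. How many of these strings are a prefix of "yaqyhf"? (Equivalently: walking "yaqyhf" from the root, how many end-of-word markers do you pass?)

2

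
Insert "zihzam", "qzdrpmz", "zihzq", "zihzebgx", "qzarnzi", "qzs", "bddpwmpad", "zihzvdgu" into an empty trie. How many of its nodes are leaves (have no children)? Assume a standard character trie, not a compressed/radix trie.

8

A leaf is a node with no children — equivalently, the end of a word that is not a proper prefix of any other stored word.
Those words: "bddpwmpad", "qzarnzi", "qzdrpmz", "qzs", "zihzam", "zihzebgx", "zihzq", "zihzvdgu"
Leaf count: 8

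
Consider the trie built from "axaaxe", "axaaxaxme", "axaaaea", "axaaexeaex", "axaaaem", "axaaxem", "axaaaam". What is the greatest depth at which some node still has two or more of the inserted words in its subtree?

6

The deepest shared node is where two words last agree before diverging.
e.g. "axaaaea" and "axaaaem" share the prefix "axaaae" of length 6; no pair shares a longer one.
Longest shared-prefix length: 6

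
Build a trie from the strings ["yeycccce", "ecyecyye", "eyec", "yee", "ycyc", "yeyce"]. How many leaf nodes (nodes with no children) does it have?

6

A leaf is a node with no children — equivalently, the end of a word that is not a proper prefix of any other stored word.
Those words: "ecyecyye", "eyec", "ycyc", "yee", "yeycccce", "yeyce"
Leaf count: 6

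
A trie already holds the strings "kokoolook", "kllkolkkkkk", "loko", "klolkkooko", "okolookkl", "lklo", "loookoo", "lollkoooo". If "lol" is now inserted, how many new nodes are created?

0

"lol" is already a full path in the trie; only an end-marker is added.
No new nodes are needed: 0.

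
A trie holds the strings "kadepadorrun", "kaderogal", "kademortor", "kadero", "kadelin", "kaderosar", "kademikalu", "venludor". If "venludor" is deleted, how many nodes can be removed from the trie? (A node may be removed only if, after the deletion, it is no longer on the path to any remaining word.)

8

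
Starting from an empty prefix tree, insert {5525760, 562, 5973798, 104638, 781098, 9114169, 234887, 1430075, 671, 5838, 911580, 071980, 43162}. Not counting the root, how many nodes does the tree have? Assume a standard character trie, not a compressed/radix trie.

Insert word by word; a character creates a node only if that edge doesn't already exist:
  "5525760" → 7 new (5, 5, 2, 5, 7, 6, 0)
  "562" → prefix "5" already present; 2 new (6, 2)
  "5973798" → prefix "5" already present; 6 new (9, 7, 3, 7, 9, 8)
  "104638" → 6 new (1, 0, 4, 6, 3, 8)
  "781098" → 6 new (7, 8, 1, 0, 9, 8)
  "9114169" → 7 new (9, 1, 1, 4, 1, 6, 9)
  "234887" → 6 new (2, 3, 4, 8, 8, 7)
  "1430075" → prefix "1" already present; 6 new (4, 3, 0, 0, 7, 5)
  "671" → 3 new (6, 7, 1)
  "5838" → prefix "5" already present; 3 new (8, 3, 8)
  "911580" → prefix "911" already present; 3 new (5, 8, 0)
  "071980" → 6 new (0, 7, 1, 9, 8, 0)
  "43162" → 5 new (4, 3, 1, 6, 2)
Total nodes = 7 + 2 + 6 + 6 + 6 + 7 + 6 + 6 + 3 + 3 + 3 + 6 + 5 = 66

66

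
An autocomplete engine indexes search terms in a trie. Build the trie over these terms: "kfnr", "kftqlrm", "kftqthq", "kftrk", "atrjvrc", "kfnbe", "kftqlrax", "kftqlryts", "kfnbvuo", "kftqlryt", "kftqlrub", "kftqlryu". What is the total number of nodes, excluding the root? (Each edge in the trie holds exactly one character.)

34

Insert word by word; a character creates a node only if that edge doesn't already exist:
  "kfnr" → 4 new (k, f, n, r)
  "kftqlrm" → prefix "kf" already present; 5 new (t, q, l, r, m)
  "kftqthq" → prefix "kftq" already present; 3 new (t, h, q)
  "kftrk" → prefix "kft" already present; 2 new (r, k)
  "atrjvrc" → 7 new (a, t, r, j, v, r, c)
  "kfnbe" → prefix "kfn" already present; 2 new (b, e)
  "kftqlrax" → prefix "kftqlr" already present; 2 new (a, x)
  "kftqlryts" → prefix "kftqlr" already present; 3 new (y, t, s)
  "kfnbvuo" → prefix "kfnb" already present; 3 new (v, u, o)
  "kftqlryt" → prefix "kftqlryt" already present; 0 new (none)
  "kftqlrub" → prefix "kftqlr" already present; 2 new (u, b)
  "kftqlryu" → prefix "kftqlry" already present; 1 new (u)
Total nodes = 4 + 5 + 3 + 2 + 7 + 2 + 2 + 3 + 3 + 0 + 2 + 1 = 34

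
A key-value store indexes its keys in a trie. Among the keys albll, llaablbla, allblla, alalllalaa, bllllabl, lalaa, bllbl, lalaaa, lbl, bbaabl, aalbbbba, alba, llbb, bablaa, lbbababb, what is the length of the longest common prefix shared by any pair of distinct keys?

Look for the deepest trie node that still has at least two words in its subtree.
"lalaa" and "lalaaa" agree on "lalaa" (5 characters) before diverging; nothing deeper is shared.
Longest shared-prefix length: 5

5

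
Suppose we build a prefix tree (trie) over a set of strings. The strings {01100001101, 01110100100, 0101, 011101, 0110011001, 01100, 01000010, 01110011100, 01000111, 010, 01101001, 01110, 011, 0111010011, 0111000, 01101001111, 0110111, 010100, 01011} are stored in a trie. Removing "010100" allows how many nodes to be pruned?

A node on "010100"'s path can go only if nothing else ends at it or branches off below it.
The suffix "00" (2 nodes) is used only by "010100"; the node for "0101" still has the child "1", so pruning stops there.
Nodes removed: 2

2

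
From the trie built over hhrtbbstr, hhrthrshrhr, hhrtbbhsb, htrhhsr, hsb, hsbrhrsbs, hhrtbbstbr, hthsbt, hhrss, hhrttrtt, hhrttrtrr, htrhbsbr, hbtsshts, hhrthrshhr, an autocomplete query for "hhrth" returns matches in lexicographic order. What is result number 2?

Filter for "hhrth…" and sort: "hhrthrshhr", "hhrthrshrhr"
Position 2: hhrthrshrhr

hhrthrshrhr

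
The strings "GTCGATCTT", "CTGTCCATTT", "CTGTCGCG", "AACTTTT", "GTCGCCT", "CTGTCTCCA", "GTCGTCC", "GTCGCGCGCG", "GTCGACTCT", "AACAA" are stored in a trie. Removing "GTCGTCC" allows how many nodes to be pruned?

A node on "GTCGTCC"'s path can go only if nothing else ends at it or branches off below it.
The suffix "TCC" (3 nodes) is used only by "GTCGTCC"; the node for "GTCG" still has the child "A", so pruning stops there.
Nodes removed: 3

3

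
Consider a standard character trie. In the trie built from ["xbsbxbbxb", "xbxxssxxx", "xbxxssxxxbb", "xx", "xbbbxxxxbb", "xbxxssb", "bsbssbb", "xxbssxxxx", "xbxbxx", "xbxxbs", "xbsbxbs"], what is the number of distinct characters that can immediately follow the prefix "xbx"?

Follow the path "xbx" to its node, then look at its outgoing edges.
Distinct next characters after "xbx": b, x.
That node has 2 child edges.

2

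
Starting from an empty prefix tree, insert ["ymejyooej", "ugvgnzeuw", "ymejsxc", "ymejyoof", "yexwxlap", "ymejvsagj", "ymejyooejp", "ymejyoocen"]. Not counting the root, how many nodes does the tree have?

38

Count nodes per top-level branch (shared prefixes stored once):
  'u'-branch (ugvgnzeuw): 9 nodes
  'y'-branch (yexwxlap, ymejsxc, ymejvsagj, ymejyoocen, ymejyooej, ymejyooejp, ymejyoof): 29 nodes
Sum: 38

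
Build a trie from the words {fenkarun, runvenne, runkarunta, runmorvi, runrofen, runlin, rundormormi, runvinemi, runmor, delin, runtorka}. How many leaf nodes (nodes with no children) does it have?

10

A leaf is a node with no children — equivalently, the end of a word that is not a proper prefix of any other stored word.
Those words: "delin", "fenkarun", "rundormormi", "runkarunta", "runlin", "runmorvi", "runrofen", "runtorka", "runvenne", "runvinemi"
Leaf count: 10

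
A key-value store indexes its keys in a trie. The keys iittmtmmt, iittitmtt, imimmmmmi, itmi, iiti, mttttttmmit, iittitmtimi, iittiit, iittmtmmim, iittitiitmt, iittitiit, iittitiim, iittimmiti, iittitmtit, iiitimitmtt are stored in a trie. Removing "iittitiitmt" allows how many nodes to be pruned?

After clearing the end-marker at "iittitiitmt", prune upward until reaching a node still needed by another word.
The suffix "mt" (2 nodes) is used only by "iittitiitmt"; "iittitiit" is itself a stored word, so pruning stops there.
Nodes removed: 2

2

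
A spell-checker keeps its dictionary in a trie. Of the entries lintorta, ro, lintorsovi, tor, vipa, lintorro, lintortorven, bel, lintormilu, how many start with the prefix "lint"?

5

Traverse to the node for "lint", then collect every word in that subtree.
Matches: "lintormilu", "lintorro", "lintorsovi", "lintorta", "lintortorven"
Count: 5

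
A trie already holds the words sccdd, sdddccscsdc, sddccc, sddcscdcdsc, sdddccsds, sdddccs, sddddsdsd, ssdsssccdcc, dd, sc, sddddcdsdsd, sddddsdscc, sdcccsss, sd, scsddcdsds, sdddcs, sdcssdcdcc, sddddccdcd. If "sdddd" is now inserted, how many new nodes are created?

0

Every character of "sdddd" already lies on an existing path (it is a prefix of some stored word).
No new nodes are needed: 0.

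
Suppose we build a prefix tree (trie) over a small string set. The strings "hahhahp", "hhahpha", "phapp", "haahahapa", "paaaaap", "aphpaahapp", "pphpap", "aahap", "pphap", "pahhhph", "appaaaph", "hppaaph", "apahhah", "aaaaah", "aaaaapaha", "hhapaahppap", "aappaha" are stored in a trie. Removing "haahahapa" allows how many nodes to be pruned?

7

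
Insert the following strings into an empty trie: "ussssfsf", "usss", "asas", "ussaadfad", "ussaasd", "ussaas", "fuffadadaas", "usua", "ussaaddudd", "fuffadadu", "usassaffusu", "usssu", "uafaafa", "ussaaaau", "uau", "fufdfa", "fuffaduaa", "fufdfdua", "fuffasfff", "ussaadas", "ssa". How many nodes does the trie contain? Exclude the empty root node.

Insert word by word; a character creates a node only if that edge doesn't already exist:
  "ussssfsf" → 8 new (u, s, s, s, s, f, s, f)
  "usss" → prefix "usss" already present; 0 new (none)
  "asas" → 4 new (a, s, a, s)
  "ussaadfad" → prefix "uss" already present; 6 new (a, a, d, f, a, d)
  "ussaasd" → prefix "ussaa" already present; 2 new (s, d)
  "ussaas" → prefix "ussaas" already present; 0 new (none)
  "fuffadadaas" → 11 new (f, u, f, f, a, d, a, d, a, a, s)
  "usua" → prefix "us" already present; 2 new (u, a)
  "ussaaddudd" → prefix "ussaad" already present; 4 new (d, u, d, d)
  "fuffadadu" → prefix "fuffadad" already present; 1 new (u)
  "usassaffusu" → prefix "us" already present; 9 new (a, s, s, a, f, f, u, s, u)
  "usssu" → prefix "usss" already present; 1 new (u)
  "uafaafa" → prefix "u" already present; 6 new (a, f, a, a, f, a)
  "ussaaaau" → prefix "ussaa" already present; 3 new (a, a, u)
  "uau" → prefix "ua" already present; 1 new (u)
  "fufdfa" → prefix "fuf" already present; 3 new (d, f, a)
  "fuffaduaa" → prefix "fuffad" already present; 3 new (u, a, a)
  "fufdfdua" → prefix "fufdf" already present; 3 new (d, u, a)
  "fuffasfff" → prefix "fuffa" already present; 4 new (s, f, f, f)
  "ussaadas" → prefix "ussaad" already present; 2 new (a, s)
  "ssa" → 3 new (s, s, a)
Total nodes = 8 + 0 + 4 + 6 + 2 + 0 + 11 + 2 + 4 + 1 + 9 + 1 + 6 + 3 + 1 + 3 + 3 + 3 + 4 + 2 + 3 = 76

76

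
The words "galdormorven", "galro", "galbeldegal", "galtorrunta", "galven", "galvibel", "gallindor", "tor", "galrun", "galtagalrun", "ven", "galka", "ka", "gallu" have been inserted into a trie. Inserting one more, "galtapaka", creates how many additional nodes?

4

"galta" is already a path in the trie; the remaining "paka" must be added.
Each of the 4 remaining characters creates one node.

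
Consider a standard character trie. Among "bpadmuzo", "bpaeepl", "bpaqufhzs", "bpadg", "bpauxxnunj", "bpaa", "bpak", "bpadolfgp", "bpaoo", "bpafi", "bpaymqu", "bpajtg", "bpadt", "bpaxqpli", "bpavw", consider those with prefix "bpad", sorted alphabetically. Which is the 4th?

Words with prefix "bpad", in lexicographic order: "bpadg", "bpadmuzo", "bpadolfgp", "bpadt"
The 4th is bpadt.

bpadt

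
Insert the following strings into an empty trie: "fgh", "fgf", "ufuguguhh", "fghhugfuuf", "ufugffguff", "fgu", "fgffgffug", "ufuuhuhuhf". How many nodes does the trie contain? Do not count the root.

Count nodes per top-level branch (shared prefixes stored once):
  'f'-branch (fgf, fgffgffug, fgh, fghhugfuuf, fgu): 18 nodes
  'u'-branch (ufugffguff, ufuguguhh, ufuuhuhuhf): 22 nodes
Sum: 40

40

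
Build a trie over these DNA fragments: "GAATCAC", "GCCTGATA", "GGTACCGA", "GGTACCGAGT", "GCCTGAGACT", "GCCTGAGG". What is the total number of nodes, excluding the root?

For each word, the new-node count is its length minus the longest prefix already in the trie:
  "GAATCAC" → 7 new (G, A, A, T, C, A, C)
  "GCCTGATA" → prefix "G" already present; 7 new (C, C, T, G, A, T, A)
  "GGTACCGA" → prefix "G" already present; 7 new (G, T, A, C, C, G, A)
  "GGTACCGAGT" → prefix "GGTACCGA" already present; 2 new (G, T)
  "GCCTGAGACT" → prefix "GCCTGA" already present; 4 new (G, A, C, T)
  "GCCTGAGG" → prefix "GCCTGAG" already present; 1 new (G)
Total nodes = 7 + 7 + 7 + 2 + 4 + 1 = 28

28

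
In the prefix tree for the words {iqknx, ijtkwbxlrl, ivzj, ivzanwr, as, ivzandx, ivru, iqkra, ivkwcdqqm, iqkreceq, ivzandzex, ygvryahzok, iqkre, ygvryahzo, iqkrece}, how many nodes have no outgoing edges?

12

Leaves are exactly the stored words that no other stored word extends.
Those words: "as", "ijtkwbxlrl", "iqknx", "iqkra", "iqkreceq", "ivkwcdqqm", "ivru", "ivzandx", "ivzandzex", "ivzanwr", "ivzj", "ygvryahzok"
Leaf count: 12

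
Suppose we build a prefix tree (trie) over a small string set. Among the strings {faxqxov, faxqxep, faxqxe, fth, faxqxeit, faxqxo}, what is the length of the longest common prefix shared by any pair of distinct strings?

6

The deepest shared node is where two words last agree before diverging.
"faxqxe" and "faxqxeit" agree on "faxqxe" (6 characters) before diverging; nothing deeper is shared.
Longest shared-prefix length: 6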